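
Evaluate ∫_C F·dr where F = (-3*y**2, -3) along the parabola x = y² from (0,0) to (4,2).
-30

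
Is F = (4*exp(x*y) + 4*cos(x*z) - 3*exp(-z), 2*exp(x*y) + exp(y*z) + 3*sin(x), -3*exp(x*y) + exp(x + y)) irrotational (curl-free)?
No, ∇×F = (-3*x*exp(x*y) - y*exp(y*z) + exp(x + y), -4*x*sin(x*z) + 3*y*exp(x*y) - exp(x + y) + 3*exp(-z), -4*x*exp(x*y) + 2*y*exp(x*y) + 3*cos(x))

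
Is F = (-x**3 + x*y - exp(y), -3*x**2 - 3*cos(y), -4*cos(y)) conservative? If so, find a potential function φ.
No, ∇×F = (4*sin(y), 0, -7*x + exp(y)) ≠ 0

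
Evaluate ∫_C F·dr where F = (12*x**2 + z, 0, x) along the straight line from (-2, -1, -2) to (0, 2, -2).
28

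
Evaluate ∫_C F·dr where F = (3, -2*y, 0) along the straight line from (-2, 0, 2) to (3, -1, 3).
14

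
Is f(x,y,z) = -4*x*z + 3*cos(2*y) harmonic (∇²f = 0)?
No, ∇²f = -12*cos(2*y)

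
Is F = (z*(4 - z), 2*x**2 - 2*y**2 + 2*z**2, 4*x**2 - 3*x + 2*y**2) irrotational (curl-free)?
No, ∇×F = (4*y - 4*z, -8*x - 2*z + 7, 4*x)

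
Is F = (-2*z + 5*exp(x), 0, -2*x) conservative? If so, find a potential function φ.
Yes, F is conservative. φ = -2*x*z + 5*exp(x)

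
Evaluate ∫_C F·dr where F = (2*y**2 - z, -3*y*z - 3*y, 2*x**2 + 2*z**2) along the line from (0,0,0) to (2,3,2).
-65/6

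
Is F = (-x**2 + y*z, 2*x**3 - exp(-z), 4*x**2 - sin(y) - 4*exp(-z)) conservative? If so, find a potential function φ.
No, ∇×F = (-cos(y) - exp(-z), -8*x + y, 6*x**2 - z) ≠ 0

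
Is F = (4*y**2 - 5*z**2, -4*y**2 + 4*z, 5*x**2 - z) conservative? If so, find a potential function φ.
No, ∇×F = (-4, -10*x - 10*z, -8*y) ≠ 0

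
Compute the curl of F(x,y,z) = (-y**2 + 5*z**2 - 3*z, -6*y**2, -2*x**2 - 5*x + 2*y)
(2, 4*x + 10*z + 2, 2*y)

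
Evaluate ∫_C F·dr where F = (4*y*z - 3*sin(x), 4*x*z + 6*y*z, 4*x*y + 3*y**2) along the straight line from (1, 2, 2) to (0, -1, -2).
-43 - 3*cos(1)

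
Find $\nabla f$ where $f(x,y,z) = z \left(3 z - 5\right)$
(0, 0, 6*z - 5)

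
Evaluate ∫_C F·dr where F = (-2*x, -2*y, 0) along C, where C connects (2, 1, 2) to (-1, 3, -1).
-5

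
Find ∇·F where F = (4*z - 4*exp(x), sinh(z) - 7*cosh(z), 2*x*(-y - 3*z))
-6*x - 4*exp(x)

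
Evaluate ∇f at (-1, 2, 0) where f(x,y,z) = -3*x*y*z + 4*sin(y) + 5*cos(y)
(0, -5*sin(2) + 4*cos(2), 6)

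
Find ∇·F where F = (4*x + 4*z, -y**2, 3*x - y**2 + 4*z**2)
-2*y + 8*z + 4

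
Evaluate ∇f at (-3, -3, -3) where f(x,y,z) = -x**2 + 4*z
(6, 0, 4)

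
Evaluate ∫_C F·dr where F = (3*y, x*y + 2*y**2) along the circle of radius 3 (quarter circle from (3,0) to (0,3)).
27 - 27*pi/4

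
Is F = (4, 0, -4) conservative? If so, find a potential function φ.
Yes, F is conservative. φ = 4*x - 4*z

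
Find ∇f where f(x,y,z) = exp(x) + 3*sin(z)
(exp(x), 0, 3*cos(z))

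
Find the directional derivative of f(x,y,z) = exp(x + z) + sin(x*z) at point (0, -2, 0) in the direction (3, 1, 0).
3*sqrt(10)/10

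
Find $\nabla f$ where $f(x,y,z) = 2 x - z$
(2, 0, -1)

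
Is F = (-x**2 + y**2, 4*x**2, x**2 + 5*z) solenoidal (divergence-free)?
No, ∇·F = 5 - 2*x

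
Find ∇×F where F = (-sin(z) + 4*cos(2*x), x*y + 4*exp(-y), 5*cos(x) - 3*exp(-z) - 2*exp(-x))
(0, 5*sin(x) - cos(z) - 2*exp(-x), y)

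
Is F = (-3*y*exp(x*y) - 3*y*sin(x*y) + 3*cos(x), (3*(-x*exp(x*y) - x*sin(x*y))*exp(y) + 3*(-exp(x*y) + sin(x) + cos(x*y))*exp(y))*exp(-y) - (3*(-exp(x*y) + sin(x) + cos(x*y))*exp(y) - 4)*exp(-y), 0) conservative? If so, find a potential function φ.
Yes, F is conservative. φ = (3*(-exp(x*y) + sin(x) + cos(x*y))*exp(y) - 4)*exp(-y)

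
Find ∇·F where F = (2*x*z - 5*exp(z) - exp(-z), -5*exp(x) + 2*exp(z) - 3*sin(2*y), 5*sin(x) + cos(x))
2*z - 6*cos(2*y)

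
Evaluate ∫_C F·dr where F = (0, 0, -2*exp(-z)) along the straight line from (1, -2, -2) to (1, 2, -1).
2*E*(1 - E)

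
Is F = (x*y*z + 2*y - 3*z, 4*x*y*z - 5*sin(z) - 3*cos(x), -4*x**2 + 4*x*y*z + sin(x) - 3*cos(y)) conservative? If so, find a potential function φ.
No, ∇×F = (-4*x*y + 4*x*z + 3*sin(y) + 5*cos(z), x*y + 8*x - 4*y*z - cos(x) - 3, -x*z + 4*y*z + 3*sin(x) - 2) ≠ 0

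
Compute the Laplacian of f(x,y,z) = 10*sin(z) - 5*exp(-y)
-10*sin(z) - 5*exp(-y)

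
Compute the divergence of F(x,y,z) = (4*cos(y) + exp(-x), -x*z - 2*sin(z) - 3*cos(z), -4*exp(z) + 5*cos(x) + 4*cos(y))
-4*exp(z) - exp(-x)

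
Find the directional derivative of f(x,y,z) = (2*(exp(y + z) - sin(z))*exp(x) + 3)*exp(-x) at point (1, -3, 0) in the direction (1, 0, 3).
3*sqrt(10)*(-2*exp(3) - exp(2) + 2)*exp(-3)/10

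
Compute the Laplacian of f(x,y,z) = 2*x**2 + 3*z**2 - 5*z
10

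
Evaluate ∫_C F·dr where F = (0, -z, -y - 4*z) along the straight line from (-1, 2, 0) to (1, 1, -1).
-1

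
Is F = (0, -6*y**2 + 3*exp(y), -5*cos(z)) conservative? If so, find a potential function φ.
Yes, F is conservative. φ = -2*y**3 + 3*exp(y) - 5*sin(z)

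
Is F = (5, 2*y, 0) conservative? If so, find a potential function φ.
Yes, F is conservative. φ = 5*x + y**2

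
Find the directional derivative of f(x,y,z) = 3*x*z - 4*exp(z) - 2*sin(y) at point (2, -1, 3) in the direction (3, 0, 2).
sqrt(13)*(39 - 8*exp(3))/13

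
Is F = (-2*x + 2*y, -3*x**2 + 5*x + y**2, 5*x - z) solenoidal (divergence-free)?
No, ∇·F = 2*y - 3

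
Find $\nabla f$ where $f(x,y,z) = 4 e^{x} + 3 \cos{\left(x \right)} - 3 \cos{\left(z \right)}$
(4*exp(x) - 3*sin(x), 0, 3*sin(z))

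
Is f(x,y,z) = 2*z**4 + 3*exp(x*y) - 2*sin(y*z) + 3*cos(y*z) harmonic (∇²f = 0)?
No, ∇²f = 3*x**2*exp(x*y) + 3*y**2*exp(x*y) + 2*y**2*sin(y*z) - 3*y**2*cos(y*z) + 2*z**2*sin(y*z) - 3*z**2*cos(y*z) + 24*z**2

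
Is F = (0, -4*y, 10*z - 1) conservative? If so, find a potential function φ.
Yes, F is conservative. φ = -2*y**2 + 5*z**2 - z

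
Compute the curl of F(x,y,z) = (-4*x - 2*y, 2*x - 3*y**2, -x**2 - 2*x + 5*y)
(5, 2*x + 2, 4)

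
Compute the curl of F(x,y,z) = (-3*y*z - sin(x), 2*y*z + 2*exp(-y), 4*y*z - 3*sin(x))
(-2*y + 4*z, -3*y + 3*cos(x), 3*z)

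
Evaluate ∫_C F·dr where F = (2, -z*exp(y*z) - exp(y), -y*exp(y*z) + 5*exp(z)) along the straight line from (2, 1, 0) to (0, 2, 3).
-exp(6) - 8 - exp(2) + E + 5*exp(3)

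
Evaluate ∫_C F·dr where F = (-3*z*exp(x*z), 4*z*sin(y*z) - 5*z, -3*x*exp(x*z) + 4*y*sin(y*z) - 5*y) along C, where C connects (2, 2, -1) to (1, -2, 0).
-17 + 4*cos(2) + 3*exp(-2)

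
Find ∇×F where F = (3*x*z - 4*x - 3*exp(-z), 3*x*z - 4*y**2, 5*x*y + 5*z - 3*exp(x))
(2*x, 3*x - 5*y + 3*exp(x) + 3*exp(-z), 3*z)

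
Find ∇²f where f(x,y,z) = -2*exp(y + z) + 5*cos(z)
-4*exp(y + z) - 5*cos(z)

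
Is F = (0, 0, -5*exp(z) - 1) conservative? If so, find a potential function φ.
Yes, F is conservative. φ = -z - 5*exp(z)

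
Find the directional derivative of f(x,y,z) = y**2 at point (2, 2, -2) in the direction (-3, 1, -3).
4*sqrt(19)/19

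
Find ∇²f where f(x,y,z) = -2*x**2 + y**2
-2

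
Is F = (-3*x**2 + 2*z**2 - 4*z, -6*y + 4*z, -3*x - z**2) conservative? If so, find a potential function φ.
No, ∇×F = (-4, 4*z - 1, 0) ≠ 0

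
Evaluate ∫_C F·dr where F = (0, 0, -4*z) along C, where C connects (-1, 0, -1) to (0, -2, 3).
-16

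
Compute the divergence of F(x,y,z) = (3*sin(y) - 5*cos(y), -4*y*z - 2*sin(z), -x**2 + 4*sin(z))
-4*z + 4*cos(z)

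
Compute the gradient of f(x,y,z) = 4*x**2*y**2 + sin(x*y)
(y*(8*x*y + cos(x*y)), x*(8*x*y + cos(x*y)), 0)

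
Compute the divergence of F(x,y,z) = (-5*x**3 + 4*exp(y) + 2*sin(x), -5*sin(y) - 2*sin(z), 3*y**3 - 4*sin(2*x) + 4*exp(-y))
-15*x**2 + 2*cos(x) - 5*cos(y)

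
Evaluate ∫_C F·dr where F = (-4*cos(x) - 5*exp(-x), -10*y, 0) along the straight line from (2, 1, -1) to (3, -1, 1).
-5*exp(-2) - 4*sin(3) + 5*exp(-3) + 4*sin(2)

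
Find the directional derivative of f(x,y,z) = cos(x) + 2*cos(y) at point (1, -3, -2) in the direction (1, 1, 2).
sqrt(6)*(-sin(1) + 2*sin(3))/6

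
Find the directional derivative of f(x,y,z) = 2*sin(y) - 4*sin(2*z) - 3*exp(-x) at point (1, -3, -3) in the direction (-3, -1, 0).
-sqrt(10)*(2*E*cos(3) + 9)*exp(-1)/10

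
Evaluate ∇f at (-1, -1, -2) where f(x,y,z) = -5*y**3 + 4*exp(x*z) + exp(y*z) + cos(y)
(-8*exp(2), -15 - 2*exp(2) + sin(1), -5*exp(2))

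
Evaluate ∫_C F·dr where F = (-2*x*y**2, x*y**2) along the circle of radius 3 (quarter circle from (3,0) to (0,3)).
81*pi/16 + 81/2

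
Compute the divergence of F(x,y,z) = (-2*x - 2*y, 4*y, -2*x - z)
1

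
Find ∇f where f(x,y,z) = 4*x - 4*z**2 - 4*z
(4, 0, -8*z - 4)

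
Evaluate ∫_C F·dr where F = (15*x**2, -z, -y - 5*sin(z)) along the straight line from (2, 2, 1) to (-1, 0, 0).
-38 - 5*cos(1)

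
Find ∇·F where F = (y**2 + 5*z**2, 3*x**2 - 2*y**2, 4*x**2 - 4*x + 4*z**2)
-4*y + 8*z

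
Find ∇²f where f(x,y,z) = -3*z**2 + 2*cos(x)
-2*cos(x) - 6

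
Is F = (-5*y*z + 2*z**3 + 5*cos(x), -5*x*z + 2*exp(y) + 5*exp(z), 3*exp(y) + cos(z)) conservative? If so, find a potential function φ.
No, ∇×F = (5*x + 3*exp(y) - 5*exp(z), -5*y + 6*z**2, 0) ≠ 0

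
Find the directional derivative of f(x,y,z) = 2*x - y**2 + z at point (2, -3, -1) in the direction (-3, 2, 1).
sqrt(14)/2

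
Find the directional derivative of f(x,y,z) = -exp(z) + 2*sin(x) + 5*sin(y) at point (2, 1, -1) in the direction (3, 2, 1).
sqrt(14)*(-1 + 2*E*(3*cos(2) + 5*cos(1)))*exp(-1)/14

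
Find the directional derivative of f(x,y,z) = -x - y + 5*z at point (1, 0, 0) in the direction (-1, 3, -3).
-17*sqrt(19)/19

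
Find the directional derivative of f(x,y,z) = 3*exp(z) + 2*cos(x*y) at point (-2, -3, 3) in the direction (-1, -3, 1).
3*sqrt(11)*(-6*sin(6) + exp(3))/11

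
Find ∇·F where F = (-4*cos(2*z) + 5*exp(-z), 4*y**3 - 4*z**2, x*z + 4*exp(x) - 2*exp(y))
x + 12*y**2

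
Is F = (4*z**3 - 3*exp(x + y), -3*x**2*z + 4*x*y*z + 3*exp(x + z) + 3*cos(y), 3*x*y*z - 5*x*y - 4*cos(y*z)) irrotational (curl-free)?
No, ∇×F = (3*x**2 - 4*x*y + 3*x*z - 5*x + 4*z*sin(y*z) - 3*exp(x + z), -3*y*z + 5*y + 12*z**2, -6*x*z + 4*y*z + 3*exp(x + y) + 3*exp(x + z))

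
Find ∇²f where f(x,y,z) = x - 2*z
0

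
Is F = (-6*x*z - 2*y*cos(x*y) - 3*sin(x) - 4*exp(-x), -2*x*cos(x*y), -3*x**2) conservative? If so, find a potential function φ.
Yes, F is conservative. φ = -3*x**2*z - 2*sin(x*y) + 3*cos(x) + 4*exp(-x)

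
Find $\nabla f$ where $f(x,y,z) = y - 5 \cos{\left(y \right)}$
(0, 5*sin(y) + 1, 0)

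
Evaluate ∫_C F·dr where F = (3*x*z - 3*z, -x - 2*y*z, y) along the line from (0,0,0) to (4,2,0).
-4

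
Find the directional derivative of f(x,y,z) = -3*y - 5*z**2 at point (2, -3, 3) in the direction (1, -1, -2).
21*sqrt(6)/2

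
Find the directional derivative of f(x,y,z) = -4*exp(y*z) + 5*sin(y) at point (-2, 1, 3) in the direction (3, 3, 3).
sqrt(3)*(-16*exp(3) + 5*cos(1))/3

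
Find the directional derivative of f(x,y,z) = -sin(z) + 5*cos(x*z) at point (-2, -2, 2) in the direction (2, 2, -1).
10*sin(4) + cos(2)/3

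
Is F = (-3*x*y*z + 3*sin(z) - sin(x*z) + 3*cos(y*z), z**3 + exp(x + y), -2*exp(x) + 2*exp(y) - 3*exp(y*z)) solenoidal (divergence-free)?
No, ∇·F = -3*y*z - 3*y*exp(y*z) - z*cos(x*z) + exp(x + y)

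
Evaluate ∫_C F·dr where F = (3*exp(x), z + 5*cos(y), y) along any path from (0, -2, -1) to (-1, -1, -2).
-5*sin(1) - 3 + 3*exp(-1) + 5*sin(2)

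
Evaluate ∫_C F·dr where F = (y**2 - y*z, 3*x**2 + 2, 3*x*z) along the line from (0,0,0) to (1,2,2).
10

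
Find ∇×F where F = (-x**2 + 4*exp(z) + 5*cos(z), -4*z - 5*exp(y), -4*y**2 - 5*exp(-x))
(4 - 8*y, 4*exp(z) - 5*sin(z) - 5*exp(-x), 0)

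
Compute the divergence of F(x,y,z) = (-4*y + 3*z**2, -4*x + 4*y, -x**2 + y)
4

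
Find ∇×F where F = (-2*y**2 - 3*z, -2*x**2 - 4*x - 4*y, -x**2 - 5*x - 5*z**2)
(0, 2*x + 2, -4*x + 4*y - 4)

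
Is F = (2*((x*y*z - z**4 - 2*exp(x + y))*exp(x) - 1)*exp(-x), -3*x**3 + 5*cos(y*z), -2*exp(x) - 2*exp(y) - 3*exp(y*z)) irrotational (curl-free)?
No, ∇×F = (5*y*sin(y*z) - 3*z*exp(y*z) - 2*exp(y), 2*x*y - 8*z**3 + 2*exp(x), -9*x**2 - 2*x*z + 4*exp(x + y))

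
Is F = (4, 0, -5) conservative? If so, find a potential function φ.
Yes, F is conservative. φ = 4*x - 5*z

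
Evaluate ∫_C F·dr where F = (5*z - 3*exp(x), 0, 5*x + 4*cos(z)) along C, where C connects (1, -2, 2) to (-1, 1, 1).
-15 - 4*sin(2) - 3*exp(-1) + 4*sin(1) + 3*E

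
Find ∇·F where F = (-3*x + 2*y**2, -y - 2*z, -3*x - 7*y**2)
-4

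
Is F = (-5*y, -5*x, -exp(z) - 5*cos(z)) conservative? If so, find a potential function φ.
Yes, F is conservative. φ = -5*x*y - exp(z) - 5*sin(z)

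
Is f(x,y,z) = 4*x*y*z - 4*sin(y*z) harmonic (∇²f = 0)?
No, ∇²f = 4*(y**2 + z**2)*sin(y*z)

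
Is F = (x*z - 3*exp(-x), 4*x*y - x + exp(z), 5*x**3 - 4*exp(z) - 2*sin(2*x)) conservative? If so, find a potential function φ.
No, ∇×F = (-exp(z), -15*x**2 + x + 4*cos(2*x), 4*y - 1) ≠ 0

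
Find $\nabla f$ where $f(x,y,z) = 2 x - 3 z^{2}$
(2, 0, -6*z)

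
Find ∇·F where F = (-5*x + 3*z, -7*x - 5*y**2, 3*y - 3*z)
-10*y - 8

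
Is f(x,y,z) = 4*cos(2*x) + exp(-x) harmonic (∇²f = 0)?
No, ∇²f = -16*cos(2*x) + exp(-x)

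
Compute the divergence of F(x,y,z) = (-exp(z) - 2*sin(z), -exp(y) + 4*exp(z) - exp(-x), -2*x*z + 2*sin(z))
-2*x - exp(y) + 2*cos(z)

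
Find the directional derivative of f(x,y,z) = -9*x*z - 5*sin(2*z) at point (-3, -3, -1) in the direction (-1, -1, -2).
sqrt(6)*(-63 + 20*cos(2))/6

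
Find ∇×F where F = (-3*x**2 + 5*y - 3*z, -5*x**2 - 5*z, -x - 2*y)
(3, -2, -10*x - 5)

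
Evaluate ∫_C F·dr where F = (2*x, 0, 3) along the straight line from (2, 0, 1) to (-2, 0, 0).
-3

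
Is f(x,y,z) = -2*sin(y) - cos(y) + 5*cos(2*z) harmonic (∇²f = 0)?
No, ∇²f = 2*sin(y) + cos(y) - 20*cos(2*z)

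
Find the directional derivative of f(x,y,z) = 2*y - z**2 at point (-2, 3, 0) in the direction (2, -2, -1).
-4/3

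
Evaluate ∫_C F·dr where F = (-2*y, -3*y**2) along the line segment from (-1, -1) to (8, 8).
-576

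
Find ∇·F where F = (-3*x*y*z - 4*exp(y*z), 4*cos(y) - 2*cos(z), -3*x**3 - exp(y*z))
-3*y*z - y*exp(y*z) - 4*sin(y)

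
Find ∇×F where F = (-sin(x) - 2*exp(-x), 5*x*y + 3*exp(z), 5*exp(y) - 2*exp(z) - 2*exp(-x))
(5*exp(y) - 3*exp(z), -2*exp(-x), 5*y)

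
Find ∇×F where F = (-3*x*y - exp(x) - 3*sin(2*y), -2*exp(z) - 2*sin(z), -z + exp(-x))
(2*exp(z) + 2*cos(z), exp(-x), 3*x + 6*cos(2*y))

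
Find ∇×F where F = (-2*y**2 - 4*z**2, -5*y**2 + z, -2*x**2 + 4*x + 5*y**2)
(10*y - 1, 4*x - 8*z - 4, 4*y)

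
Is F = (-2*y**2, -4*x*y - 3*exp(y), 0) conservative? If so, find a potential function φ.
Yes, F is conservative. φ = -2*x*y**2 - 3*exp(y)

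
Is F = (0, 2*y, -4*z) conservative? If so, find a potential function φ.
Yes, F is conservative. φ = y**2 - 2*z**2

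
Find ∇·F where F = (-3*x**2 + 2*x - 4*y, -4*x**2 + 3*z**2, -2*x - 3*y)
2 - 6*x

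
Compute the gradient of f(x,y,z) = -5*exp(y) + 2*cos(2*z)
(0, -5*exp(y), -4*sin(2*z))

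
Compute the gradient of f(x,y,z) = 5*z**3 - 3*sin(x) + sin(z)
(-3*cos(x), 0, 15*z**2 + cos(z))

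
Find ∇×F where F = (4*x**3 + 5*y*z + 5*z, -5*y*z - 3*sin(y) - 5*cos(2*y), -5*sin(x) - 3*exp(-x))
(5*y, 5*y + 5*cos(x) + 5 - 3*exp(-x), -5*z)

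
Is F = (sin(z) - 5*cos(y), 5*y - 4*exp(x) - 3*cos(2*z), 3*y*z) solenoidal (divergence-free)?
No, ∇·F = 3*y + 5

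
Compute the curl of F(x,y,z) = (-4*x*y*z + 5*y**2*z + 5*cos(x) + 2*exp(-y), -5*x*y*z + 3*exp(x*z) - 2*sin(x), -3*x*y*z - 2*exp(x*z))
(x*(5*y - 3*z - 3*exp(x*z)), -4*x*y + 5*y**2 + 3*y*z + 2*z*exp(x*z), 4*x*z - 15*y*z + 3*z*exp(x*z) - 2*cos(x) + 2*exp(-y))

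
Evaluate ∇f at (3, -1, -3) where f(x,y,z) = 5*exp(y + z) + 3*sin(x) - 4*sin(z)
(3*cos(3), 5*exp(-4), 5*exp(-4) - 4*cos(3))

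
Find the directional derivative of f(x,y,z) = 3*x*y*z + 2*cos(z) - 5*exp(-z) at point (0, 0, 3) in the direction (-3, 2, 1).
sqrt(14)*(-2*exp(3)*sin(3) + 5)*exp(-3)/14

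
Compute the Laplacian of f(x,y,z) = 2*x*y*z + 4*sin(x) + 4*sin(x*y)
-4*x**2*sin(x*y) - 4*y**2*sin(x*y) - 4*sin(x)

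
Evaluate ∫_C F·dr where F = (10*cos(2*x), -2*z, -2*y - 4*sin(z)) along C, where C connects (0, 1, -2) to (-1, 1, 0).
-5*sin(2) - 4*cos(2)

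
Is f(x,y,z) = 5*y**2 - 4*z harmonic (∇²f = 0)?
No, ∇²f = 10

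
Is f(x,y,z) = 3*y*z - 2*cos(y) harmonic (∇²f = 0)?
No, ∇²f = 2*cos(y)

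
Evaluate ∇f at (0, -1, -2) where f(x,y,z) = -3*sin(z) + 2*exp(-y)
(0, -2*E, -3*cos(2))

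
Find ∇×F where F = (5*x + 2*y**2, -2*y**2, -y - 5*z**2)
(-1, 0, -4*y)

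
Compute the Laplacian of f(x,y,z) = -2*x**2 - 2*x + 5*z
-4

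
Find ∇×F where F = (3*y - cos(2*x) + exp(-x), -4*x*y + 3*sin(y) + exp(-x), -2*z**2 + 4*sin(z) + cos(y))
(-sin(y), 0, -4*y - 3 - exp(-x))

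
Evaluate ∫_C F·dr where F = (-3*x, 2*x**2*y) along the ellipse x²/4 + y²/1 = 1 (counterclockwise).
0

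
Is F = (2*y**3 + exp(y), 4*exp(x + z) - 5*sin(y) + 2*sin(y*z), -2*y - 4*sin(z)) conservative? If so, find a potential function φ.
No, ∇×F = (-2*y*cos(y*z) - 4*exp(x + z) - 2, 0, -6*y**2 - exp(y) + 4*exp(x + z)) ≠ 0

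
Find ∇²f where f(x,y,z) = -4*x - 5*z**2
-10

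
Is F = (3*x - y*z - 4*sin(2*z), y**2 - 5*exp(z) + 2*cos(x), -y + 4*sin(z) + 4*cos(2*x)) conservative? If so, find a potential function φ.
No, ∇×F = (5*exp(z) - 1, -y + 8*sin(2*x) - 8*cos(2*z), z - 2*sin(x)) ≠ 0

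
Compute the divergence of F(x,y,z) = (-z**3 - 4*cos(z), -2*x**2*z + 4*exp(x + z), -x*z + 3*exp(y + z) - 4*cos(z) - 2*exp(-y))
-x + 3*exp(y + z) + 4*sin(z)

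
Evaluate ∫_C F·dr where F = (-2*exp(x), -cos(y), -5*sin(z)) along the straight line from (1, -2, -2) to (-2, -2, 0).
-2*exp(-2) - 5*cos(2) + 5 + 2*E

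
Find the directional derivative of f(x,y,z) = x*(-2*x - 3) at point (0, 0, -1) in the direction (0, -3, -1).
0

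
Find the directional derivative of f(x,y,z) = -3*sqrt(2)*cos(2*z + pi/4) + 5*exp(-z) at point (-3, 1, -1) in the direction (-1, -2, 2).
-10*E/3 + 4*sqrt(2)*cos(pi/4 + 2)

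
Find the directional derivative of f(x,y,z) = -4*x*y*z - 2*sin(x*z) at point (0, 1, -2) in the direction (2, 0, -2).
6*sqrt(2)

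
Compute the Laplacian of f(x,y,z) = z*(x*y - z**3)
-12*z**2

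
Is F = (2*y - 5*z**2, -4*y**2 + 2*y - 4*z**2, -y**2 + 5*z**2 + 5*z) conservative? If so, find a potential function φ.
No, ∇×F = (-2*y + 8*z, -10*z, -2) ≠ 0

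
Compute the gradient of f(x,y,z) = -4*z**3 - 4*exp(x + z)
(-4*exp(x + z), 0, -12*z**2 - 4*exp(x + z))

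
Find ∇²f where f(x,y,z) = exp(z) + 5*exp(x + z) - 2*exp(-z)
exp(z) + 10*exp(x + z) - 2*exp(-z)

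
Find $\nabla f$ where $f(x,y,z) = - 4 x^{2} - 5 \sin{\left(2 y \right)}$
(-8*x, -10*cos(2*y), 0)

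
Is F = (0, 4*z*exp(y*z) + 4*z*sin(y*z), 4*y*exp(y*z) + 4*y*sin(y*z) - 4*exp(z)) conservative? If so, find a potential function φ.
Yes, F is conservative. φ = -4*exp(z) + 4*exp(y*z) - 4*cos(y*z)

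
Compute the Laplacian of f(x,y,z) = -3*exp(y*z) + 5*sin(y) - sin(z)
-3*y**2*exp(y*z) - 3*z**2*exp(y*z) - 5*sin(y) + sin(z)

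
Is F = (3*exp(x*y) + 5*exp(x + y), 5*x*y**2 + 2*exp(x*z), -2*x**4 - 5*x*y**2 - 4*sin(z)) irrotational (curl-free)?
No, ∇×F = (2*x*(-5*y - exp(x*z)), 8*x**3 + 5*y**2, -3*x*exp(x*y) + 5*y**2 + 2*z*exp(x*z) - 5*exp(x + y))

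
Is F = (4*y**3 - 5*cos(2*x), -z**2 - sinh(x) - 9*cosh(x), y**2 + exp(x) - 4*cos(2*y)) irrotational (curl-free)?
No, ∇×F = (2*y + 2*z + 8*sin(2*y), -exp(x), -12*y**2 - 9*sinh(x) - cosh(x))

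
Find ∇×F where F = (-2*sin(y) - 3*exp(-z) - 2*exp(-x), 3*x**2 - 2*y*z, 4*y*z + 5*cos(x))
(2*y + 4*z, 5*sin(x) + 3*exp(-z), 6*x + 2*cos(y))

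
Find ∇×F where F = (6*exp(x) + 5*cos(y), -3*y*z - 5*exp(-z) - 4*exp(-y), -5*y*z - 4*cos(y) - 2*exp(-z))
(3*y - 5*z + 4*sin(y) - 5*exp(-z), 0, 5*sin(y))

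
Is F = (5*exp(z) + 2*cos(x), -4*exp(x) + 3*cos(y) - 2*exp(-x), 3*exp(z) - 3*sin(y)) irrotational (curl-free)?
No, ∇×F = (-3*cos(y), 5*exp(z), -4*exp(x) + 2*exp(-x))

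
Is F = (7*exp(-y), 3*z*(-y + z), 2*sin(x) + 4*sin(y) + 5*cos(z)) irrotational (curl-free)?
No, ∇×F = (3*y - 6*z + 4*cos(y), -2*cos(x), 7*exp(-y))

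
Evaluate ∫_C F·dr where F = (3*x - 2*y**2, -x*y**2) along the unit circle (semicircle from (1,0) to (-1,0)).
8/3 - pi/8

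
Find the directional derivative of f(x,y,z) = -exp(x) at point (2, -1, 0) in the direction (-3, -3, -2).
3*sqrt(22)*exp(2)/22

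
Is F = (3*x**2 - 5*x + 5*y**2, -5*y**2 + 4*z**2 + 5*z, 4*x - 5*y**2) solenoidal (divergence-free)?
No, ∇·F = 6*x - 10*y - 5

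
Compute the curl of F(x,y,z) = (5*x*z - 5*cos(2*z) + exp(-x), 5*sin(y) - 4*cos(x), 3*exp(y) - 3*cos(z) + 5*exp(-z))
(3*exp(y), 5*x + 10*sin(2*z), 4*sin(x))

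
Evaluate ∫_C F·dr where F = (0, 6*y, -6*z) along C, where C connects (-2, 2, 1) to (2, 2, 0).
3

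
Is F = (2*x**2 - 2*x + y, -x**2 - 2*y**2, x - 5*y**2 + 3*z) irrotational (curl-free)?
No, ∇×F = (-10*y, -1, -2*x - 1)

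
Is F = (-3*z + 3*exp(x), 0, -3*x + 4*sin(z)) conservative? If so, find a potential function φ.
Yes, F is conservative. φ = -3*x*z + 3*exp(x) - 4*cos(z)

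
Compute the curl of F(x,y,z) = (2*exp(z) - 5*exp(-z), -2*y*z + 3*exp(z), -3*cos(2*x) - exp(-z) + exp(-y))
(2*y - 3*exp(z) - exp(-y), 2*exp(z) - 6*sin(2*x) + 5*exp(-z), 0)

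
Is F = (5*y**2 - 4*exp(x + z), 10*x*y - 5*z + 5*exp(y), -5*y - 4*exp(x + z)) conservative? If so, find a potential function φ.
Yes, F is conservative. φ = 5*x*y**2 - 5*y*z + 5*exp(y) - 4*exp(x + z)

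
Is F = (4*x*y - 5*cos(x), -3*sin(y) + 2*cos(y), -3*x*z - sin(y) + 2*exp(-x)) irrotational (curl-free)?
No, ∇×F = (-cos(y), 3*z + 2*exp(-x), -4*x)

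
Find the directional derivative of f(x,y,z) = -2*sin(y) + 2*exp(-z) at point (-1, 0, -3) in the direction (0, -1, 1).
sqrt(2)*(1 - exp(3))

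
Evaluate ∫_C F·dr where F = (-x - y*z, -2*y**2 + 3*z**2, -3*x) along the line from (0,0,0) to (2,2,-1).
-1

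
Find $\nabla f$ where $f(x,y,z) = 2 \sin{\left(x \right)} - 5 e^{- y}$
(2*cos(x), 5*exp(-y), 0)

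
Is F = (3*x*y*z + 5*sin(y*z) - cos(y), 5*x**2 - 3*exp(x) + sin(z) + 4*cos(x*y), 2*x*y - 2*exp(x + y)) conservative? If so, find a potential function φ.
No, ∇×F = (2*x - 2*exp(x + y) - cos(z), 3*x*y + 5*y*cos(y*z) - 2*y + 2*exp(x + y), -3*x*z + 10*x - 4*y*sin(x*y) - 5*z*cos(y*z) - 3*exp(x) - sin(y)) ≠ 0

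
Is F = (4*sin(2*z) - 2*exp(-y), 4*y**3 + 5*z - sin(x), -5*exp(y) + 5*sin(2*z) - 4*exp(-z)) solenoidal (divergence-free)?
No, ∇·F = 12*y**2 + 10*cos(2*z) + 4*exp(-z)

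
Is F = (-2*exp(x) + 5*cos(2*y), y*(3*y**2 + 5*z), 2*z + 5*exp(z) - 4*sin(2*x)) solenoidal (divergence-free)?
No, ∇·F = 9*y**2 + 5*z - 2*exp(x) + 5*exp(z) + 2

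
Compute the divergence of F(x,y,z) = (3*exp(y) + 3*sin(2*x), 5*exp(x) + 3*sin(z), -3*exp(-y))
6*cos(2*x)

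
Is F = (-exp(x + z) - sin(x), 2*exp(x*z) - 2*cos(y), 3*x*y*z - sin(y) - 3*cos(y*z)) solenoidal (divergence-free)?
No, ∇·F = 3*x*y + 3*y*sin(y*z) - exp(x + z) + 2*sin(y) - cos(x)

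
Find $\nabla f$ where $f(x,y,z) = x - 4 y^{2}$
(1, -8*y, 0)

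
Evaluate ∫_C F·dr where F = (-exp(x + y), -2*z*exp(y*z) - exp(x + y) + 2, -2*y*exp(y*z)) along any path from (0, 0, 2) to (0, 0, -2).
0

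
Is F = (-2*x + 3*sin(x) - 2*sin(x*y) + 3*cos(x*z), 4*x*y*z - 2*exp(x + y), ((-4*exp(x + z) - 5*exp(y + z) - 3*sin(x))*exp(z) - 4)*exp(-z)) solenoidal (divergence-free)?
No, ∇·F = 4*x*z - 2*y*cos(x*y) - 3*z*sin(x*z) - 2*exp(x + y) - 4*exp(x + z) - 5*exp(y + z) + 3*cos(x) - 2 + 4*exp(-z)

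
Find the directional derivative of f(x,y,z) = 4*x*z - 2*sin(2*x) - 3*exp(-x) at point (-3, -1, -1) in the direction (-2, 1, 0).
2*sqrt(5)*(-3*exp(3) + 4*cos(6) + 4)/5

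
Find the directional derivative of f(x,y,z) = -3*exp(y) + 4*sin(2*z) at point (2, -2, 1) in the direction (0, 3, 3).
sqrt(2)*(8*exp(2)*cos(2) - 3)*exp(-2)/2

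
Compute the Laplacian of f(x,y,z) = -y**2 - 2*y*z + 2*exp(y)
2*exp(y) - 2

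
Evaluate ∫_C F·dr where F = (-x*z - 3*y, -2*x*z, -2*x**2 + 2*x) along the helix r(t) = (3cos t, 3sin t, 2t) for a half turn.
9*pi*(-pi - 1)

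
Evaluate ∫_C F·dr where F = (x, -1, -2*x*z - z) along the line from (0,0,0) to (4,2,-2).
-20/3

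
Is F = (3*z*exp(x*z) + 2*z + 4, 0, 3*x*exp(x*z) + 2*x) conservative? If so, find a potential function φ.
Yes, F is conservative. φ = 2*x*z + 4*x + 3*exp(x*z)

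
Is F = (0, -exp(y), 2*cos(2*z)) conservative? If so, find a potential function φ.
Yes, F is conservative. φ = -exp(y) + sin(2*z)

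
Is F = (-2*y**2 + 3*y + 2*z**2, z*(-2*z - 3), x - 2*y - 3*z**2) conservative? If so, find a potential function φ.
No, ∇×F = (4*z + 1, 4*z - 1, 4*y - 3) ≠ 0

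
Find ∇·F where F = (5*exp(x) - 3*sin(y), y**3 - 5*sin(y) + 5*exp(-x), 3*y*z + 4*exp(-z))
3*y**2 + 3*y + 5*exp(x) - 5*cos(y) - 4*exp(-z)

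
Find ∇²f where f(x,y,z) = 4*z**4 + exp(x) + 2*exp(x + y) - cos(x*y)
x**2*cos(x*y) + y**2*cos(x*y) + 48*z**2 + exp(x) + 4*exp(x + y)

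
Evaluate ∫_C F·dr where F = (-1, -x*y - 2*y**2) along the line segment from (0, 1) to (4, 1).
-4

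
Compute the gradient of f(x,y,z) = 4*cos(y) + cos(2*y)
(0, -4*(cos(y) + 1)*sin(y), 0)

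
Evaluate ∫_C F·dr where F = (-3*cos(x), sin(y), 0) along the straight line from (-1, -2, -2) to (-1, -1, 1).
-cos(1) + cos(2)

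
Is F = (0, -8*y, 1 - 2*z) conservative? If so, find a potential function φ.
Yes, F is conservative. φ = -4*y**2 - z**2 + z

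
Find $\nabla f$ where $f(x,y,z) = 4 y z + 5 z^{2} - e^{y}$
(0, 4*z - exp(y), 4*y + 10*z)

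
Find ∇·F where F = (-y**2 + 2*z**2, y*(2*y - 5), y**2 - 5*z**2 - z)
4*y - 10*z - 6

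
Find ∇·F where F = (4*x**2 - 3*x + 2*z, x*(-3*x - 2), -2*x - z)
8*x - 4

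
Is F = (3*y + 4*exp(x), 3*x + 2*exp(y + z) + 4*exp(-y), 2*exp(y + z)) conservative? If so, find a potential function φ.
Yes, F is conservative. φ = 3*x*y + 4*exp(x) + 2*exp(y + z) - 4*exp(-y)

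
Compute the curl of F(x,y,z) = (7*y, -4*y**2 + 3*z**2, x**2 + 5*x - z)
(-6*z, -2*x - 5, -7)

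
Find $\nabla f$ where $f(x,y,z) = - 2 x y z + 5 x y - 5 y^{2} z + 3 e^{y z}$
(y*(5 - 2*z), -2*x*z + 5*x - 10*y*z + 3*z*exp(y*z), y*(-2*x - 5*y + 3*exp(y*z)))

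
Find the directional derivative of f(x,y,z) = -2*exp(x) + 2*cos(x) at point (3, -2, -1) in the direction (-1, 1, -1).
2*sqrt(3)*(sin(3) + exp(3))/3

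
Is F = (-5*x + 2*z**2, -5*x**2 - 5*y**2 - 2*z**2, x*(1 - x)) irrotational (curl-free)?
No, ∇×F = (4*z, 2*x + 4*z - 1, -10*x)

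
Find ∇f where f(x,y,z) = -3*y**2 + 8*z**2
(0, -6*y, 16*z)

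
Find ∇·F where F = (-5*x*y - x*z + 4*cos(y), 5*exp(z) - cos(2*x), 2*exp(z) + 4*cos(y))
-5*y - z + 2*exp(z)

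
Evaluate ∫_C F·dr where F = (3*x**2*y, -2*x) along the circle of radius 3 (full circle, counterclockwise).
-315*pi/4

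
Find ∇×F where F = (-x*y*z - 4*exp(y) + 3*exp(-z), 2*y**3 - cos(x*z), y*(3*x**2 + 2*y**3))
(3*x**2 - x*sin(x*z) + 8*y**3, -7*x*y - 3*exp(-z), x*z + z*sin(x*z) + 4*exp(y))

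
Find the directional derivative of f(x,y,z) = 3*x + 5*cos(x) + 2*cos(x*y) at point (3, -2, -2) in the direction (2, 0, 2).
sqrt(2)*(-5*sin(3) - 4*sin(6) + 3)/2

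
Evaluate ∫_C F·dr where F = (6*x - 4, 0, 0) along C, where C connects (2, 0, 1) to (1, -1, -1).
-5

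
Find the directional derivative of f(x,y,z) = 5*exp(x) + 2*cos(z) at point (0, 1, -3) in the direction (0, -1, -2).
-4*sqrt(5)*sin(3)/5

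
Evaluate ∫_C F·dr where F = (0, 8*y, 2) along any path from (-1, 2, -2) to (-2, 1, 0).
-8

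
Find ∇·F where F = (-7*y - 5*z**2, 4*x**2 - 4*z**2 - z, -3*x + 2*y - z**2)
-2*z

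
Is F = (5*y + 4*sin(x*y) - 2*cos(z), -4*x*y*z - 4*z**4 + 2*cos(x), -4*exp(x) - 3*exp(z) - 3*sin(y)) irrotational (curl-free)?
No, ∇×F = (4*x*y + 16*z**3 - 3*cos(y), 4*exp(x) + 2*sin(z), -4*x*cos(x*y) - 4*y*z - 2*sin(x) - 5)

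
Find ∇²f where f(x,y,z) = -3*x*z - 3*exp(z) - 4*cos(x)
-3*exp(z) + 4*cos(x)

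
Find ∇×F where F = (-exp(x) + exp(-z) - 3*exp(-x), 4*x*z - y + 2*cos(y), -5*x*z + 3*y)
(3 - 4*x, 5*z - exp(-z), 4*z)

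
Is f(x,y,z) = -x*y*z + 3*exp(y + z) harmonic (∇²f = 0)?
No, ∇²f = 6*exp(y + z)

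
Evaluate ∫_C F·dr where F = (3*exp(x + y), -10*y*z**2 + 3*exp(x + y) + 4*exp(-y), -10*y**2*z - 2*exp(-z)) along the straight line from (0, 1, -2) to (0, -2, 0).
-9*sinh(2) - 3*cosh(2) - 7*sinh(1) + cosh(1) + 22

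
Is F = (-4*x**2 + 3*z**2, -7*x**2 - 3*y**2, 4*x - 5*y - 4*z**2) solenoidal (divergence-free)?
No, ∇·F = -8*x - 6*y - 8*z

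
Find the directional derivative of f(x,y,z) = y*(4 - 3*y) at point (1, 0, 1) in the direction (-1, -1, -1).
-4*sqrt(3)/3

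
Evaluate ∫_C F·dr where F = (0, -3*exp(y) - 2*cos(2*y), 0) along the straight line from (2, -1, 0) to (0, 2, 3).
-3*exp(2) - sin(2) - sin(4) + 3*exp(-1)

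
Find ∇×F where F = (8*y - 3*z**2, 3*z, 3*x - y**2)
(-2*y - 3, -6*z - 3, -8)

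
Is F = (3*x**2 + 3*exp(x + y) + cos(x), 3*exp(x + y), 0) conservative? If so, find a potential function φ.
Yes, F is conservative. φ = x**3 + 3*exp(x + y) + sin(x)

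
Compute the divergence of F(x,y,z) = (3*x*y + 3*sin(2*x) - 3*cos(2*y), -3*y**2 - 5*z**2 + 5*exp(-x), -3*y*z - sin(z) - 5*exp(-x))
-6*y + 6*cos(2*x) - cos(z)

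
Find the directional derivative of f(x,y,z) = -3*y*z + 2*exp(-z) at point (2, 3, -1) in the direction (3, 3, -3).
2*sqrt(3)*(E + 6)/3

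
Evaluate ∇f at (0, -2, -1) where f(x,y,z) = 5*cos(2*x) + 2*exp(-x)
(-2, 0, 0)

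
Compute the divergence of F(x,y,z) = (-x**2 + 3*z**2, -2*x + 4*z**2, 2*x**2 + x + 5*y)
-2*x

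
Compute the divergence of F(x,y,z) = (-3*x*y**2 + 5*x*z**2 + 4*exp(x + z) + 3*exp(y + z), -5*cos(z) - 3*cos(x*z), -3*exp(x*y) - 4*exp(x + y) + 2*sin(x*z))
2*x*cos(x*z) - 3*y**2 + 5*z**2 + 4*exp(x + z)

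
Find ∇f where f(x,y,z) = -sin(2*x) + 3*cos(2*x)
(-6*sin(2*x) - 2*cos(2*x), 0, 0)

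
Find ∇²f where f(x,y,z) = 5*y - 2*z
0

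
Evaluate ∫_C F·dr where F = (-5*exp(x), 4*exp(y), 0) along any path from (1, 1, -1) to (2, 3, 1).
-5*exp(2) + E + 4*exp(3)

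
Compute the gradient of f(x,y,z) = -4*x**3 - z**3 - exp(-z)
(-12*x**2, 0, -3*z**2 + exp(-z))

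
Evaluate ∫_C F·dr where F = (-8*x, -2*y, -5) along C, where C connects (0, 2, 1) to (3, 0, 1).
-32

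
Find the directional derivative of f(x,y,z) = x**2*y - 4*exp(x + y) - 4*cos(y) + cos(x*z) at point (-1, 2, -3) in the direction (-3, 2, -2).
sqrt(17)*(-11*sin(3) + 8*sin(2) + 4*E + 14)/17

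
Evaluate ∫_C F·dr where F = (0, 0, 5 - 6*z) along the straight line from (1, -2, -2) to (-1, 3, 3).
10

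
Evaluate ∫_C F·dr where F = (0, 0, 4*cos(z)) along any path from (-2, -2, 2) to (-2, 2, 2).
0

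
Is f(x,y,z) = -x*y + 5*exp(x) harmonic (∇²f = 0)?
No, ∇²f = 5*exp(x)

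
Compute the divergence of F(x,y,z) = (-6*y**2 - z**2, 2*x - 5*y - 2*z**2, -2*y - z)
-6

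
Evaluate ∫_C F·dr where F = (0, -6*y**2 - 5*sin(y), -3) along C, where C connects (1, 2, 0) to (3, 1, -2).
-5*cos(2) + 5*cos(1) + 20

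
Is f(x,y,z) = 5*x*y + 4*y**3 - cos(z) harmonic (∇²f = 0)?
No, ∇²f = 24*y + cos(z)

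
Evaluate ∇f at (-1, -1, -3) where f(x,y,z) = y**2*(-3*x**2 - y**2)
(6, 10, 0)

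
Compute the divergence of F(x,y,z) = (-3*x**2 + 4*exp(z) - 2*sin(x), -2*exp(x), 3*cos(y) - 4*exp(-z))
-6*x - 2*cos(x) + 4*exp(-z)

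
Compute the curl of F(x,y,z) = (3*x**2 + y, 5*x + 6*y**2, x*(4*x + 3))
(0, -8*x - 3, 4)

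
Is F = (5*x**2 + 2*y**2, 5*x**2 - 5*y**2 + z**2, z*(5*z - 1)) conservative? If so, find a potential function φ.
No, ∇×F = (-2*z, 0, 10*x - 4*y) ≠ 0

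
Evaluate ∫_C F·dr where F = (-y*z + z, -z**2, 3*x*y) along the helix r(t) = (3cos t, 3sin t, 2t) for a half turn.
9*pi*(pi + 4)/2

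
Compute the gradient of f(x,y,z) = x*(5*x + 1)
(10*x + 1, 0, 0)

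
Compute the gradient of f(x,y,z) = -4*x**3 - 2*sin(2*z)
(-12*x**2, 0, -4*cos(2*z))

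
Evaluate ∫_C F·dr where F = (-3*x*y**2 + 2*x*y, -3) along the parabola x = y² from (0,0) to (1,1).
-16/5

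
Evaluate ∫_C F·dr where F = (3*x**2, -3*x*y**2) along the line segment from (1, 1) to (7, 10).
-9981/2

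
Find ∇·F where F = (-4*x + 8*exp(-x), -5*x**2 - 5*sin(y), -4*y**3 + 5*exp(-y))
-5*cos(y) - 4 - 8*exp(-x)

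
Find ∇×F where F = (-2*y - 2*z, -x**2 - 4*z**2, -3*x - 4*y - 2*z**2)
(8*z - 4, 1, 2 - 2*x)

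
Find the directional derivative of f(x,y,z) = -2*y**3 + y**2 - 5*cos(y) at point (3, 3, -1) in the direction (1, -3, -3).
3*sqrt(19)*(48 - 5*sin(3))/19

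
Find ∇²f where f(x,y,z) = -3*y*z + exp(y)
exp(y)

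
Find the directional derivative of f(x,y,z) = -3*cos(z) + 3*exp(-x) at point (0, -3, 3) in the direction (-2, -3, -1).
3*sqrt(14)*(2 - sin(3))/14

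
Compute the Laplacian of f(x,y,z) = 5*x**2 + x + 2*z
10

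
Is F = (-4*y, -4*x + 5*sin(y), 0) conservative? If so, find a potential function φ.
Yes, F is conservative. φ = -4*x*y - 5*cos(y)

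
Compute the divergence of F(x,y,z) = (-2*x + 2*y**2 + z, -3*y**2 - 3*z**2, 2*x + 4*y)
-6*y - 2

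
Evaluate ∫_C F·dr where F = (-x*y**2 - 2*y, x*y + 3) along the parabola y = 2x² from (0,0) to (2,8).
328/15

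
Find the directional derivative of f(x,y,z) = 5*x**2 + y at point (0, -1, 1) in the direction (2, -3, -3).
-3*sqrt(22)/22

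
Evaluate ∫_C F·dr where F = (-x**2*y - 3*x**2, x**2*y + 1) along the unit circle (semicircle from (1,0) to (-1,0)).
pi/8 + 2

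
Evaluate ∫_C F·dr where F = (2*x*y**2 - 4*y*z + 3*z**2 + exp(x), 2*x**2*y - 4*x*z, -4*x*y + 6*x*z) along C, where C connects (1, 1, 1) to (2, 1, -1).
-E + exp(2) + 18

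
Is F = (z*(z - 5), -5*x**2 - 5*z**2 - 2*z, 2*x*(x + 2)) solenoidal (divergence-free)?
Yes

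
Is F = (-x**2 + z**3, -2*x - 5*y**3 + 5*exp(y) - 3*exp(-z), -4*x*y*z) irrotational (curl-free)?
No, ∇×F = (-4*x*z - 3*exp(-z), z*(4*y + 3*z), -2)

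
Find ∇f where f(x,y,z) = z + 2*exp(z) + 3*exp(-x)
(-3*exp(-x), 0, 2*exp(z) + 1)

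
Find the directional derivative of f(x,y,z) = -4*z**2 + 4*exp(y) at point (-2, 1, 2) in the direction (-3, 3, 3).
4*sqrt(3)*(-4 + E)/3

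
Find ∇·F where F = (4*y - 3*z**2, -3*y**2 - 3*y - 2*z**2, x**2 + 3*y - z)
-6*y - 4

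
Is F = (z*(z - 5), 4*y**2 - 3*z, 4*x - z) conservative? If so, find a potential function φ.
No, ∇×F = (3, 2*z - 9, 0) ≠ 0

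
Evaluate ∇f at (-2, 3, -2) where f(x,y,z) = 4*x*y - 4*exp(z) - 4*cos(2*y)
(12, -8 + 8*sin(6), -4*exp(-2))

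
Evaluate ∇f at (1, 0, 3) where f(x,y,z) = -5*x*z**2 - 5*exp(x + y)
(-45 - 5*E, -5*E, -30)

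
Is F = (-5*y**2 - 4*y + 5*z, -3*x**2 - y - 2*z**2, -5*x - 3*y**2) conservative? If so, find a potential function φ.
No, ∇×F = (-6*y + 4*z, 10, -6*x + 10*y + 4) ≠ 0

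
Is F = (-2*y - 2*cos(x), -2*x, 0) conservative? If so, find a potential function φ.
Yes, F is conservative. φ = -2*x*y - 2*sin(x)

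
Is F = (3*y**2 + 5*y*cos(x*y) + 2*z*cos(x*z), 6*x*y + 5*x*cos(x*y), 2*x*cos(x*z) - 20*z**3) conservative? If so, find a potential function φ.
Yes, F is conservative. φ = 3*x*y**2 - 5*z**4 + 5*sin(x*y) + 2*sin(x*z)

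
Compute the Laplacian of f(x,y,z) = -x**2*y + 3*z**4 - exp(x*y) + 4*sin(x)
-x**2*exp(x*y) - y**2*exp(x*y) - 2*y + 36*z**2 - 4*sin(x)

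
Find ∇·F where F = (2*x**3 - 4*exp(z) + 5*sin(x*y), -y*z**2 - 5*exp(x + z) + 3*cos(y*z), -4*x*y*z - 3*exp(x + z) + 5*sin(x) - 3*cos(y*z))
6*x**2 - 4*x*y + 3*y*sin(y*z) + 5*y*cos(x*y) - z**2 - 3*z*sin(y*z) - 3*exp(x + z)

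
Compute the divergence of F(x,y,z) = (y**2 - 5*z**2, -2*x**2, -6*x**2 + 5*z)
5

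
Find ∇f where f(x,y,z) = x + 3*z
(1, 0, 3)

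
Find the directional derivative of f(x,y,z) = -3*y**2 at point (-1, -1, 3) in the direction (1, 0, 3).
0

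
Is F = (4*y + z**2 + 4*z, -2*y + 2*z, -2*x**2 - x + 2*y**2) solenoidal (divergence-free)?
No, ∇·F = -2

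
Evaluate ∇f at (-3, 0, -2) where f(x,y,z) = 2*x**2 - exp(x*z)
(-12 + 2*exp(6), 0, 3*exp(6))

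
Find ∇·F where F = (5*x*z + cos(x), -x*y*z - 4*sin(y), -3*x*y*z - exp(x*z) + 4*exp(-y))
-3*x*y - x*z - x*exp(x*z) + 5*z - sin(x) - 4*cos(y)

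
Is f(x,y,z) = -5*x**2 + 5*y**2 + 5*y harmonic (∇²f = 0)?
Yes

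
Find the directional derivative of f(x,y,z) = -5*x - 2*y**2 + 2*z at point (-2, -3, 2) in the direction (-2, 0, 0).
5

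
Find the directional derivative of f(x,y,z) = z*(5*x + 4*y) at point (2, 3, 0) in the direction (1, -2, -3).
-33*sqrt(14)/7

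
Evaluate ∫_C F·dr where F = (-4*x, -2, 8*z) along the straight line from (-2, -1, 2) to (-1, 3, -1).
-14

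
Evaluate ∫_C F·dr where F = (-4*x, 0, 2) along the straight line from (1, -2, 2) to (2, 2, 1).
-8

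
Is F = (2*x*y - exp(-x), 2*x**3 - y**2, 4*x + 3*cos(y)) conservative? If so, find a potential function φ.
No, ∇×F = (-3*sin(y), -4, 2*x*(3*x - 1)) ≠ 0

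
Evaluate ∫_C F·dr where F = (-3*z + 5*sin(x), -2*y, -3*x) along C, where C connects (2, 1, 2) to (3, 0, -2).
5*cos(2) - 5*cos(3) + 31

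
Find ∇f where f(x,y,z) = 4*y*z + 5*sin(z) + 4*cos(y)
(0, 4*z - 4*sin(y), 4*y + 5*cos(z))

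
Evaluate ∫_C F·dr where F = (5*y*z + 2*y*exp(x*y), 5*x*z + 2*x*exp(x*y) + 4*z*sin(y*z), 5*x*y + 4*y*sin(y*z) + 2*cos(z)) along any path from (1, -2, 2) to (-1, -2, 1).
2*(-1 + (2*cos(4) - sin(2) - 2*cos(2) + sin(1) + exp(2) + 15)*exp(2))*exp(-2)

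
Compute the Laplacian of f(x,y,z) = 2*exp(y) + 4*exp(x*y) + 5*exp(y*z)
4*x**2*exp(x*y) + 4*y**2*exp(x*y) + 5*y**2*exp(y*z) + 5*z**2*exp(y*z) + 2*exp(y)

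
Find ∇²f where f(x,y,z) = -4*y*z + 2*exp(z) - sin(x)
2*exp(z) + sin(x)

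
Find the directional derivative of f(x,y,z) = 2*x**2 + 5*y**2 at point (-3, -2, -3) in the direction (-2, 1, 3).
2*sqrt(14)/7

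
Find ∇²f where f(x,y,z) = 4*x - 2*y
0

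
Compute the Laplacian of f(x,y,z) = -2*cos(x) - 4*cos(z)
2*cos(x) + 4*cos(z)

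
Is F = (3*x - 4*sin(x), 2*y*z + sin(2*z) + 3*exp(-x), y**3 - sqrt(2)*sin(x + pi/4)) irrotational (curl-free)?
No, ∇×F = (3*y**2 - 2*y - 2*cos(2*z), sqrt(2)*cos(x + pi/4), -3*exp(-x))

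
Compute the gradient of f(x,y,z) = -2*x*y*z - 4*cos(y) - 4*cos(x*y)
(2*y*(-z + 2*sin(x*y)), -2*x*z + 4*x*sin(x*y) + 4*sin(y), -2*x*y)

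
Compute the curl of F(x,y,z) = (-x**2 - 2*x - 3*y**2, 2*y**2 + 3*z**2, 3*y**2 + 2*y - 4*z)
(6*y - 6*z + 2, 0, 6*y)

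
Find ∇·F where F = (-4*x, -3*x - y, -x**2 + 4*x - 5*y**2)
-5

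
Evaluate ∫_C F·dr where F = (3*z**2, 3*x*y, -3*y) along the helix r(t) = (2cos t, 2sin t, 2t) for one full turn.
96*pi**2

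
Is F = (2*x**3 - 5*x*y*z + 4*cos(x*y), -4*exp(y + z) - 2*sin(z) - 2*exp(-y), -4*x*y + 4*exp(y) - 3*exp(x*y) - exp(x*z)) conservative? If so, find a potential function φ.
No, ∇×F = (-3*x*exp(x*y) - 4*x + 4*exp(y) + 4*exp(y + z) + 2*cos(z), -5*x*y + 3*y*exp(x*y) + 4*y + z*exp(x*z), x*(5*z + 4*sin(x*y))) ≠ 0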